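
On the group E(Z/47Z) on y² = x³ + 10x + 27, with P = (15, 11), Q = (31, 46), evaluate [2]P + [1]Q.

(38, 17)

First 2P:
Repeated addition: build up to 2P.
2P: tangent at (15, 11): λ = (3·15² + 10)/(2·11) ≡ 27/22. 22⁻¹ ≡ 15 (mod 47) since 22·15 = 330 ≡ 1, so λ ≡ 27·15 ≡ 29.
  x = λ² - 15 - 15 = 841 - 30 ≡ 12; y = λ·(15 - 12) - 11 ≡ 29. → (12, 29)
2P = (12, 29).
Finally 2P + Q:
(12, 29) + (31, 46). λ = (46 - 29)/(31 - 12) ≡ 17/19 mod 47. 19⁻¹ ≡ 5 (mod 47), so λ ≡ 38.
  x = λ² - 12 - 31 = 1444 - 43 ≡ 38; y = λ·(12 - 38) - 29 ≡ 17. → (38, 17)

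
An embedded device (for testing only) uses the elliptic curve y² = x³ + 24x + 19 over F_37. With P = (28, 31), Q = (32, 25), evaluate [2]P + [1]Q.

(14, 19)

First 2P:
Repeated addition: build up to 2P.
2P: tangent at (28, 31): λ = (3·28² + 24)/(2·31) ≡ 8/25. 25⁻¹ ≡ 3 (mod 37) since 25·3 = 75 ≡ 1, so λ ≡ 8·3 ≡ 24.
  x = λ² - 28 - 28 = 576 - 56 ≡ 2; y = λ·(28 - 2) - 31 ≡ 1. → (2, 1)
2P = (2, 1).
Finally 2P + Q:
(2, 1) + (32, 25). λ = (25 - 1)/(32 - 2) ≡ 24/30 mod 37. 30⁻¹ ≡ 21 (mod 37), so λ ≡ 23.
  x = λ² - 2 - 32 = 529 - 34 ≡ 14; y = λ·(2 - 14) - 1 ≡ 19. → (14, 19)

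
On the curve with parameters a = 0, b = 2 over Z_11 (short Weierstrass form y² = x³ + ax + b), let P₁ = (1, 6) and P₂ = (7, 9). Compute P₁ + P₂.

(1, 6) + (7, 9). λ = (9 - 6)/(7 - 1) ≡ 3/6 mod 11. 6⁻¹ ≡ 2 (mod 11) since 6·2 = 12 ≡ 1, so λ ≡ 6.
  x = λ² - 1 - 7 = 36 - 8 ≡ 6; y = λ·(1 - 6) - 6 ≡ 8. → (6, 8)

(6, 8)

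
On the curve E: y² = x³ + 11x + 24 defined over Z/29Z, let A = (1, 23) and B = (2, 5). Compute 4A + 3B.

(26, 15)

First 4A:
Repeated addition: build up to 4A.
2A: tangent at (1, 23): λ = (3·1² + 11)/(2·23) ≡ 14/17. 17⁻¹ ≡ 12 (mod 29), so λ ≡ 14·12 ≡ 23.
  x = λ² - 1 - 1 = 529 - 2 ≡ 5; y = λ·(1 - 5) - 23 ≡ 1. → (5, 1)
3A: (5, 1) + (1, 23). λ = (23 - 1)/(1 - 5) ≡ 22/25 mod 29. 25⁻¹ ≡ 7 (mod 29), so λ ≡ 9.
  x = λ² - 5 - 1 = 81 - 6 ≡ 17; y = λ·(5 - 17) - 1 ≡ 7. → (17, 7)
4A: (17, 7) + (1, 23). λ = (23 - 7)/(1 - 17) ≡ 16/13 mod 29. 13⁻¹ ≡ 9 (mod 29) since 13·9 = 117 ≡ 1, so λ ≡ 28.
  x = λ² - 17 - 1 = 784 - 18 ≡ 12; y = λ·(17 - 12) - 7 ≡ 17. → (12, 17)
4A = (12, 17).
Next 3B:
Repeated addition: build up to 3B.
2B: tangent at (2, 5): λ = (3·2² + 11)/(2·5) ≡ 23/10. 10⁻¹ ≡ 3 (mod 29), so λ ≡ 23·3 ≡ 11.
  x = λ² - 2 - 2 = 121 - 4 ≡ 1; y = λ·(2 - 1) - 5 ≡ 6. → (1, 6)
3B: (1, 6) + (2, 5). λ = (5 - 6)/(2 - 1) ≡ 28/1 mod 29. 1⁻¹ ≡ 1 (mod 29), so λ ≡ 28.
  x = λ² - 1 - 2 = 784 - 3 ≡ 27; y = λ·(1 - 27) - 6 ≡ 20. → (27, 20)
3B = (27, 20).
Finally 4A + 3B:
(12, 17) + (27, 20). λ = (20 - 17)/(27 - 12) ≡ 3/15 mod 29. 15⁻¹ ≡ 2 (mod 29), so λ ≡ 6.
  x = λ² - 12 - 27 = 36 - 39 ≡ 26; y = λ·(12 - 26) - 17 ≡ 15. → (26, 15)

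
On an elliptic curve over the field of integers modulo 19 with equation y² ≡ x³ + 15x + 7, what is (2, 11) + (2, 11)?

tangent at (2, 11): λ = (3·2² + 15)/(2·11) ≡ 8/3. 3⁻¹ ≡ 13 (mod 19), so λ ≡ 8·13 ≡ 9.
  x = λ² - 2 - 2 = 81 - 4 ≡ 1; y = λ·(2 - 1) - 11 ≡ 17. → (1, 17)

(1, 17)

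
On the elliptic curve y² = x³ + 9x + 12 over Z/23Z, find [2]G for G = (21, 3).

(22, 5)

tangent at (21, 3): λ = (3·21² + 9)/(2·3) ≡ 21/6. 6⁻¹ ≡ 4 (mod 23) since 6·4 = 24 ≡ 1, so λ ≡ 21·4 ≡ 15.
  x = λ² - 21 - 21 = 225 - 42 ≡ 22; y = λ·(21 - 22) - 3 ≡ 5. → (22, 5)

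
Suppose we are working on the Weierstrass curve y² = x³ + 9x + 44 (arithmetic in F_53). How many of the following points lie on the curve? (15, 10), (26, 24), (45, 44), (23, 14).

(15, 10): 10² ≡ 47, rhs ≡ 3 → off.
(26, 24): 24² ≡ 46, rhs ≡ 46 → on.
(45, 44): 44² ≡ 28, rhs ≡ 43 → off.
(23, 14): 14² ≡ 37, rhs ≡ 16 → off.

1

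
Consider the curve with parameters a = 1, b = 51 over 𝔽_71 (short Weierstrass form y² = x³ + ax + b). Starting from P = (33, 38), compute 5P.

(55, 46)

Repeated addition: build up to 5P.
2P: tangent at (33, 38): λ = (3·33² + 1)/(2·38) ≡ 2/5. 5⁻¹ ≡ 57 (mod 71), so λ ≡ 2·57 ≡ 43.
  x = λ² - 33 - 33 = 1849 - 66 ≡ 8; y = λ·(33 - 8) - 38 ≡ 43. → (8, 43)
3P: (8, 43) + (33, 38). λ = (38 - 43)/(33 - 8) ≡ 66/25 mod 71. 25⁻¹ ≡ 54 (mod 71), so λ ≡ 14.
  x = λ² - 8 - 33 = 196 - 41 ≡ 13; y = λ·(8 - 13) - 43 ≡ 29. → (13, 29)
4P: (13, 29) + (33, 38). λ = (38 - 29)/(33 - 13) ≡ 9/20 mod 71. 20⁻¹ ≡ 32 (mod 71) since 20·32 = 640 ≡ 1, so λ ≡ 4.
  x = λ² - 13 - 33 = 16 - 46 ≡ 41; y = λ·(13 - 41) - 29 ≡ 1. → (41, 1)
5P: (41, 1) + (33, 38). λ = (38 - 1)/(33 - 41) ≡ 37/63 mod 71. 63⁻¹ ≡ 62 (mod 71), so λ ≡ 22.
  x = λ² - 41 - 33 = 484 - 74 ≡ 55; y = λ·(41 - 55) - 1 ≡ 46. → (55, 46)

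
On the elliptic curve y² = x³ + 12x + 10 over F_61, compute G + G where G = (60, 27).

(29, 46)

tangent at (60, 27): λ = (3·60² + 12)/(2·27) ≡ 15/54. 54⁻¹ ≡ 26 (mod 61), so λ ≡ 15·26 ≡ 24.
  x = λ² - 60 - 60 = 576 - 120 ≡ 29; y = λ·(60 - 29) - 27 ≡ 46. → (29, 46)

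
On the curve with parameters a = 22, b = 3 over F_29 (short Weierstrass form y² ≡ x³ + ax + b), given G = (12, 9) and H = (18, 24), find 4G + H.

(19, 28)

First 4G:
Repeated addition: build up to 4G.
2G: tangent at (12, 9): λ = (3·12² + 22)/(2·9) ≡ 19/18. 18⁻¹ ≡ 21 (mod 29), so λ ≡ 19·21 ≡ 22.
  x = λ² - 12 - 12 = 484 - 24 ≡ 25; y = λ·(12 - 25) - 9 ≡ 24. → (25, 24)
3G: (25, 24) + (12, 9). λ = (9 - 24)/(12 - 25) ≡ 14/16 mod 29. 16⁻¹ ≡ 20 (mod 29), so λ ≡ 19.
  x = λ² - 25 - 12 = 361 - 37 ≡ 5; y = λ·(25 - 5) - 24 ≡ 8. → (5, 8)
4G: (5, 8) + (12, 9). λ = (9 - 8)/(12 - 5) ≡ 1/7 mod 29. 7⁻¹ ≡ 25 (mod 29), so λ ≡ 25.
  x = λ² - 5 - 12 = 625 - 17 ≡ 28; y = λ·(5 - 28) - 8 ≡ 26. → (28, 26)
4G = (28, 26).
Finally 4G + H:
(28, 26) + (18, 24). λ = (24 - 26)/(18 - 28) ≡ 27/19 mod 29. 19⁻¹ ≡ 26 (mod 29) since 19·26 = 494 ≡ 1, so λ ≡ 6.
  x = λ² - 28 - 18 = 36 - 46 ≡ 19; y = λ·(28 - 19) - 26 ≡ 28. → (19, 28)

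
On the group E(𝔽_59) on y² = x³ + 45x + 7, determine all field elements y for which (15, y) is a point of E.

x³ + 45x + 7 = 4057 ≡ 45 (mod 59).
Square roots of 45 mod 59: 24 and 35 (since 24² = 576 ≡ 45).

24, 35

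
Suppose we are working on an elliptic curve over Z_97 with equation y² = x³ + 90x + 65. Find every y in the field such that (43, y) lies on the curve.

33, 64

x³ + 90x + 65 = 83442 ≡ 22 (mod 97).
Square roots of 22 mod 97: 33 and 64 (since 33² = 1089 ≡ 22).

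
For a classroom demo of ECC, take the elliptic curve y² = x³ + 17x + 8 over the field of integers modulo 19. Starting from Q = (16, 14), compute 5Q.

Double-and-add on 5 = (101)₂. Start with Q = (16, 14) for the leading 1-bit.
double: tangent at (16, 14): λ = (3·16² + 17)/(2·14) ≡ 6/9. 9⁻¹ ≡ 17 (mod 19) since 9·17 = 153 ≡ 1, so λ ≡ 6·17 ≡ 7.
  x = λ² - 16 - 16 = 49 - 32 ≡ 17; y = λ·(16 - 17) - 14 ≡ 17. → (17, 17)
double: tangent at (17, 17): λ = (3·17² + 17)/(2·17) ≡ 10/15. 15⁻¹ ≡ 14 (mod 19), so λ ≡ 10·14 ≡ 7.
  x = λ² - 17 - 17 = 49 - 34 ≡ 15; y = λ·(17 - 15) - 17 ≡ 16. → (15, 16)
add Q: (15, 16) + (16, 14). λ = (14 - 16)/(16 - 15) ≡ 17/1 mod 19. 1⁻¹ ≡ 1 (mod 19), so λ ≡ 17.
  x = λ² - 15 - 16 = 289 - 31 ≡ 11; y = λ·(15 - 11) - 16 ≡ 14. → (11, 14)

(11, 14)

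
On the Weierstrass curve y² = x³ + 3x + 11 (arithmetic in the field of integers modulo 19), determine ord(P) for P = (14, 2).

5

2P: tangent at (14, 2): λ = (3·14² + 3)/(2·2) ≡ 2/4. 4⁻¹ ≡ 5 (mod 19) since 4·5 = 20 ≡ 1, so λ ≡ 2·5 ≡ 10.
  x = λ² - 14 - 14 = 100 - 28 ≡ 15; y = λ·(14 - 15) - 2 ≡ 7. → (15, 7)
3P: (15, 7) + (14, 2). λ = (2 - 7)/(14 - 15) ≡ 14/18 mod 19. 18⁻¹ ≡ 18 (mod 19) since 18·18 = 324 ≡ 1, so λ ≡ 5.
  x = λ² - 15 - 14 = 25 - 29 ≡ 15; y = λ·(15 - 15) - 7 ≡ 12. → (15, 12)
4P: (15, 12) + (14, 2). λ = (2 - 12)/(14 - 15) ≡ 9/18 mod 19. 18⁻¹ ≡ 18 (mod 19) since 18·18 = 324 ≡ 1, so λ ≡ 10.
  x = λ² - 15 - 14 = 100 - 29 ≡ 14; y = λ·(15 - 14) - 12 ≡ 17. → (14, 17)
5P: (14, 17) + (14, 2): same x and y₁ ≡ -y₂, so the sum is 𝒪.
5P = 𝒪, so the order is 5.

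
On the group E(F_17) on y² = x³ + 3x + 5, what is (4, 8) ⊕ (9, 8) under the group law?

(4, 8) + (9, 8). λ = (8 - 8)/(9 - 4) ≡ 0/5 mod 17. 5⁻¹ ≡ 7 (mod 17), so λ ≡ 0.
  x = λ² - 4 - 9 = 0 - 13 ≡ 4; y = λ·(4 - 4) - 8 ≡ 9. → (4, 9)

(4, 9)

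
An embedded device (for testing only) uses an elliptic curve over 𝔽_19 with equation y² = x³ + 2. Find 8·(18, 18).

Write G = (18, 18).
Double-and-add on 8 = (1000)₂. Start with G = (18, 18) for the leading 1-bit.
double: tangent at (18, 18): λ = (3·18² + 0)/(2·18) ≡ 3/17. 17⁻¹ ≡ 9 (mod 19), so λ ≡ 3·9 ≡ 8.
  x = λ² - 18 - 18 = 64 - 36 ≡ 9; y = λ·(18 - 9) - 18 ≡ 16. → (9, 16)
double: tangent at (9, 16): λ = (3·9² + 0)/(2·16) ≡ 15/13. 13⁻¹ ≡ 3 (mod 19), so λ ≡ 15·3 ≡ 7.
  x = λ² - 9 - 9 = 49 - 18 ≡ 12; y = λ·(9 - 12) - 16 ≡ 1. → (12, 1)
double: tangent at (12, 1): λ = (3·12² + 0)/(2·1) ≡ 14/2. 2⁻¹ ≡ 10 (mod 19) since 2·10 = 20 ≡ 1, so λ ≡ 14·10 ≡ 7.
  x = λ² - 12 - 12 = 49 - 24 ≡ 6; y = λ·(12 - 6) - 1 ≡ 3. → (6, 3)

(6, 3)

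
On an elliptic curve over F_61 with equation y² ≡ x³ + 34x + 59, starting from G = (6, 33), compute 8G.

(10, 39)

Repeated addition: build up to 8G.
2G: tangent at (6, 33): λ = (3·6² + 34)/(2·33) ≡ 20/5. 5⁻¹ ≡ 49 (mod 61) since 5·49 = 245 ≡ 1, so λ ≡ 20·49 ≡ 4.
  x = λ² - 6 - 6 = 16 - 12 ≡ 4; y = λ·(6 - 4) - 33 ≡ 36. → (4, 36)
3G: (4, 36) + (6, 33). λ = (33 - 36)/(6 - 4) ≡ 58/2 mod 61. 2⁻¹ ≡ 31 (mod 61), so λ ≡ 29.
  x = λ² - 4 - 6 = 841 - 10 ≡ 38; y = λ·(4 - 38) - 36 ≡ 15. → (38, 15)
4G: (38, 15) + (6, 33). λ = (33 - 15)/(6 - 38) ≡ 18/29 mod 61. 29⁻¹ ≡ 40 (mod 61) since 29·40 = 1160 ≡ 1, so λ ≡ 49.
  x = λ² - 38 - 6 = 2401 - 44 ≡ 39; y = λ·(38 - 39) - 15 ≡ 58. → (39, 58)
5G: (39, 58) + (6, 33). λ = (33 - 58)/(6 - 39) ≡ 36/28 mod 61. 28⁻¹ ≡ 24 (mod 61) since 28·24 = 672 ≡ 1, so λ ≡ 10.
  x = λ² - 39 - 6 = 100 - 45 ≡ 55; y = λ·(39 - 55) - 58 ≡ 26. → (55, 26)
6G: (55, 26) + (6, 33). λ = (33 - 26)/(6 - 55) ≡ 7/12 mod 61. 12⁻¹ ≡ 56 (mod 61), so λ ≡ 26.
  x = λ² - 55 - 6 = 676 - 61 ≡ 5; y = λ·(55 - 5) - 26 ≡ 54. → (5, 54)
7G: (5, 54) + (6, 33). λ = (33 - 54)/(6 - 5) ≡ 40/1 mod 61. 1⁻¹ ≡ 1 (mod 61) since 1·1 = 1 ≡ 1, so λ ≡ 40.
  x = λ² - 5 - 6 = 1600 - 11 ≡ 3; y = λ·(5 - 3) - 54 ≡ 26. → (3, 26)
8G: (3, 26) + (6, 33). λ = (33 - 26)/(6 - 3) ≡ 7/3 mod 61. 3⁻¹ ≡ 41 (mod 61), so λ ≡ 43.
  x = λ² - 3 - 6 = 1849 - 9 ≡ 10; y = λ·(3 - 10) - 26 ≡ 39. → (10, 39)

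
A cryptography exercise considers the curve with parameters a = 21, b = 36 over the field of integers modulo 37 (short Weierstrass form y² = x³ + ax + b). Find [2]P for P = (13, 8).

tangent at (13, 8): λ = (3·13² + 21)/(2·8) ≡ 10/16. 16⁻¹ ≡ 7 (mod 37) since 16·7 = 112 ≡ 1, so λ ≡ 10·7 ≡ 33.
  x = λ² - 13 - 13 = 1089 - 26 ≡ 27; y = λ·(13 - 27) - 8 ≡ 11. → (27, 11)

(27, 11)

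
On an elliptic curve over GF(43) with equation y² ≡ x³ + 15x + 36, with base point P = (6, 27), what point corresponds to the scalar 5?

(21, 18)

Repeated addition: build up to 5P.
2P: tangent at (6, 27): λ = (3·6² + 15)/(2·27) ≡ 37/11. 11⁻¹ ≡ 4 (mod 43) since 11·4 = 44 ≡ 1, so λ ≡ 37·4 ≡ 19.
  x = λ² - 6 - 6 = 361 - 12 ≡ 5; y = λ·(6 - 5) - 27 ≡ 35. → (5, 35)
3P: (5, 35) + (6, 27). λ = (27 - 35)/(6 - 5) ≡ 35/1 mod 43. 1⁻¹ ≡ 1 (mod 43), so λ ≡ 35.
  x = λ² - 5 - 6 = 1225 - 11 ≡ 10; y = λ·(5 - 10) - 35 ≡ 5. → (10, 5)
4P: (10, 5) + (6, 27). λ = (27 - 5)/(6 - 10) ≡ 22/39 mod 43. 39⁻¹ ≡ 32 (mod 43), so λ ≡ 16.
  x = λ² - 10 - 6 = 256 - 16 ≡ 25; y = λ·(10 - 25) - 5 ≡ 13. → (25, 13)
5P: (25, 13) + (6, 27). λ = (27 - 13)/(6 - 25) ≡ 14/24 mod 43. 24⁻¹ ≡ 9 (mod 43) since 24·9 = 216 ≡ 1, so λ ≡ 40.
  x = λ² - 25 - 6 = 1600 - 31 ≡ 21; y = λ·(25 - 21) - 13 ≡ 18. → (21, 18)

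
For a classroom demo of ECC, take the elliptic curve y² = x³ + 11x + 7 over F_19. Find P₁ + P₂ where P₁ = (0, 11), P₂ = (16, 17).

(7, 3)

(0, 11) + (16, 17). λ = (17 - 11)/(16 - 0) ≡ 6/16 mod 19. 16⁻¹ ≡ 6 (mod 19) since 16·6 = 96 ≡ 1, so λ ≡ 17.
  x = λ² - 0 - 16 = 289 - 16 ≡ 7; y = λ·(0 - 7) - 11 ≡ 3. → (7, 3)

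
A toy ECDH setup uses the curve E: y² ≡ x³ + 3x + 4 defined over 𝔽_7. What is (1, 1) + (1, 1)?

tangent at (1, 1): λ = (3·1² + 3)/(2·1) ≡ 6/2. 2⁻¹ ≡ 4 (mod 7), so λ ≡ 6·4 ≡ 3.
  x = λ² - 1 - 1 = 9 - 2 ≡ 0; y = λ·(1 - 0) - 1 ≡ 2. → (0, 2)

(0, 2)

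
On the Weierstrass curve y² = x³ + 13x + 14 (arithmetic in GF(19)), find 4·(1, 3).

Write P = (1, 3).
Double-and-add on 4 = (100)₂. Start with P = (1, 3) for the leading 1-bit.
double: tangent at (1, 3): λ = (3·1² + 13)/(2·3) ≡ 16/6. 6⁻¹ ≡ 16 (mod 19), so λ ≡ 16·16 ≡ 9.
  x = λ² - 1 - 1 = 81 - 2 ≡ 3; y = λ·(1 - 3) - 3 ≡ 17. → (3, 17)
double: tangent at (3, 17): λ = (3·3² + 13)/(2·17) ≡ 2/15. 15⁻¹ ≡ 14 (mod 19) since 15·14 = 210 ≡ 1, so λ ≡ 2·14 ≡ 9.
  x = λ² - 3 - 3 = 81 - 6 ≡ 18; y = λ·(3 - 18) - 17 ≡ 0. → (18, 0)

(18, 0)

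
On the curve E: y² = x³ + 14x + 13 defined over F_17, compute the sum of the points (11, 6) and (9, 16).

(11, 6) + (9, 16). λ = (16 - 6)/(9 - 11) ≡ 10/15 mod 17. 15⁻¹ ≡ 8 (mod 17), so λ ≡ 12.
  x = λ² - 11 - 9 = 144 - 20 ≡ 5; y = λ·(11 - 5) - 6 ≡ 15. → (5, 15)

(5, 15)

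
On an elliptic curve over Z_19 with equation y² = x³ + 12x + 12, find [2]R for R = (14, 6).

(2, 5)

tangent at (14, 6): λ = (3·14² + 12)/(2·6) ≡ 11/12. 12⁻¹ ≡ 8 (mod 19), so λ ≡ 11·8 ≡ 12.
  x = λ² - 14 - 14 = 144 - 28 ≡ 2; y = λ·(14 - 2) - 6 ≡ 5. → (2, 5)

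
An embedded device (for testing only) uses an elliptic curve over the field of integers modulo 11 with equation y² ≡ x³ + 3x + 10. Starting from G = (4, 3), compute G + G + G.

Repeated addition: build up to 3G.
2G: tangent at (4, 3): λ = (3·4² + 3)/(2·3) ≡ 7/6. 6⁻¹ ≡ 2 (mod 11), so λ ≡ 7·2 ≡ 3.
  x = λ² - 4 - 4 = 9 - 8 ≡ 1; y = λ·(4 - 1) - 3 ≡ 6. → (1, 6)
3G: (1, 6) + (4, 3). λ = (3 - 6)/(4 - 1) ≡ 8/3 mod 11. 3⁻¹ ≡ 4 (mod 11), so λ ≡ 10.
  x = λ² - 1 - 4 = 100 - 5 ≡ 7; y = λ·(1 - 7) - 6 ≡ 0. → (7, 0)

(7, 0)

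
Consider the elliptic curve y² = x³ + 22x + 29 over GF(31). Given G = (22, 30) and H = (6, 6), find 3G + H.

First 3G:
Repeated addition: build up to 3G.
2G: tangent at (22, 30): λ = (3·22² + 22)/(2·30) ≡ 17/29. 29⁻¹ ≡ 15 (mod 31) since 29·15 = 435 ≡ 1, so λ ≡ 17·15 ≡ 7.
  x = λ² - 22 - 22 = 49 - 44 ≡ 5; y = λ·(22 - 5) - 30 ≡ 27. → (5, 27)
3G: (5, 27) + (22, 30). λ = (30 - 27)/(22 - 5) ≡ 3/17 mod 31. 17⁻¹ ≡ 11 (mod 31), so λ ≡ 2.
  x = λ² - 5 - 22 = 4 - 27 ≡ 8; y = λ·(5 - 8) - 27 ≡ 29. → (8, 29)
3G = (8, 29).
Finally 3G + H:
(8, 29) + (6, 6). λ = (6 - 29)/(6 - 8) ≡ 8/29 mod 31. 29⁻¹ ≡ 15 (mod 31), so λ ≡ 27.
  x = λ² - 8 - 6 = 729 - 14 ≡ 2; y = λ·(8 - 2) - 29 ≡ 9. → (2, 9)

(2, 9)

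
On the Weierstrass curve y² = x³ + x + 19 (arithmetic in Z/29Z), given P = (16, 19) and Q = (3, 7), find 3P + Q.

First 3P:
Repeated addition: build up to 3P.
2P: tangent at (16, 19): λ = (3·16² + 1)/(2·19) ≡ 15/9. 9⁻¹ ≡ 13 (mod 29), so λ ≡ 15·13 ≡ 21.
  x = λ² - 16 - 16 = 441 - 32 ≡ 3; y = λ·(16 - 3) - 19 ≡ 22. → (3, 22)
3P: (3, 22) + (16, 19). λ = (19 - 22)/(16 - 3) ≡ 26/13 mod 29. 13⁻¹ ≡ 9 (mod 29), so λ ≡ 2.
  x = λ² - 3 - 16 = 4 - 19 ≡ 14; y = λ·(3 - 14) - 22 ≡ 14. → (14, 14)
3P = (14, 14).
Finally 3P + Q:
(14, 14) + (3, 7). λ = (7 - 14)/(3 - 14) ≡ 22/18 mod 29. 18⁻¹ ≡ 21 (mod 29) since 18·21 = 378 ≡ 1, so λ ≡ 27.
  x = λ² - 14 - 3 = 729 - 17 ≡ 16; y = λ·(14 - 16) - 14 ≡ 19. → (16, 19)

(16, 19)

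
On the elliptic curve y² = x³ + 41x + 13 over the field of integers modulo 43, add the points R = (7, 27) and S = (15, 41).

(7, 27) + (15, 41). λ = (41 - 27)/(15 - 7) ≡ 14/8 mod 43. 8⁻¹ ≡ 27 (mod 43), so λ ≡ 34.
  x = λ² - 7 - 15 = 1156 - 22 ≡ 16; y = λ·(7 - 16) - 27 ≡ 11. → (16, 11)

(16, 11)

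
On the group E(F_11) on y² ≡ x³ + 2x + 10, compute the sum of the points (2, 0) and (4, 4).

(9, 8)

(2, 0) + (4, 4). λ = (4 - 0)/(4 - 2) ≡ 4/2 mod 11. 2⁻¹ ≡ 6 (mod 11) since 2·6 = 12 ≡ 1, so λ ≡ 2.
  x = λ² - 2 - 4 = 4 - 6 ≡ 9; y = λ·(2 - 9) - 0 ≡ 8. → (9, 8)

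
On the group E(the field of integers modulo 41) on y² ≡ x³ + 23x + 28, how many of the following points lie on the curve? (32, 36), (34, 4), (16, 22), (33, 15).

1

(32, 36): 36² ≡ 25, rhs ≡ 35 → off.
(34, 4): 4² ≡ 16, rhs ≡ 16 → on.
(16, 22): 22² ≡ 33, rhs ≡ 23 → off.
(33, 15): 15² ≡ 20, rhs ≡ 29 → off.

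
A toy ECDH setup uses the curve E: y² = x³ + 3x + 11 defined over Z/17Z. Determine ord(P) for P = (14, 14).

3

2P: tangent at (14, 14): λ = (3·14² + 3)/(2·14) ≡ 13/11. 11⁻¹ ≡ 14 (mod 17), so λ ≡ 13·14 ≡ 12.
  x = λ² - 14 - 14 = 144 - 28 ≡ 14; y = λ·(14 - 14) - 14 ≡ 3. → (14, 3)
3P: (14, 3) + (14, 14): same x and y₁ ≡ -y₂, so the sum is ∞.
3P = ∞, so the order is 3.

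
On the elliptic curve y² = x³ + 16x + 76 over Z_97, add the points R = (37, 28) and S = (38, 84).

(54, 87)

(37, 28) + (38, 84). λ = (84 - 28)/(38 - 37) ≡ 56/1 mod 97. 1⁻¹ ≡ 1 (mod 97) since 1·1 = 1 ≡ 1, so λ ≡ 56.
  x = λ² - 37 - 38 = 3136 - 75 ≡ 54; y = λ·(37 - 54) - 28 ≡ 87. → (54, 87)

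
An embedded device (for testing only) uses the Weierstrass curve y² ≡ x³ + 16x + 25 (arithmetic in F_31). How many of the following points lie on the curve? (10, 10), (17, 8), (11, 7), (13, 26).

(10, 10): 10² ≡ 7, rhs ≡ 7 → on.
(17, 8): 8² ≡ 2, rhs ≡ 2 → on.
(11, 7): 7² ≡ 18, rhs ≡ 13 → off.
(13, 26): 26² ≡ 25, rhs ≡ 12 → off.

2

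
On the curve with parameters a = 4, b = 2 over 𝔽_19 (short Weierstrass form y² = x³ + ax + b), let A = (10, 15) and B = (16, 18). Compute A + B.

(10, 15) + (16, 18). λ = (18 - 15)/(16 - 10) ≡ 3/6 mod 19. 6⁻¹ ≡ 16 (mod 19) since 6·16 = 96 ≡ 1, so λ ≡ 10.
  x = λ² - 10 - 16 = 100 - 26 ≡ 17; y = λ·(10 - 17) - 15 ≡ 10. → (17, 10)

(17, 10)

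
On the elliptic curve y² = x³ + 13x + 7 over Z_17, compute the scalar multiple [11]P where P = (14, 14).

(12, 15)

Double-and-add on 11 = (1011)₂. Start with P = (14, 14) for the leading 1-bit.
double: tangent at (14, 14): λ = (3·14² + 13)/(2·14) ≡ 6/11. 11⁻¹ ≡ 14 (mod 17) since 11·14 = 154 ≡ 1, so λ ≡ 6·14 ≡ 16.
  x = λ² - 14 - 14 = 256 - 28 ≡ 7; y = λ·(14 - 7) - 14 ≡ 13. → (7, 13)
double: tangent at (7, 13): λ = (3·7² + 13)/(2·13) ≡ 7/9. 9⁻¹ ≡ 2 (mod 17) since 9·2 = 18 ≡ 1, so λ ≡ 7·2 ≡ 14.
  x = λ² - 7 - 7 = 196 - 14 ≡ 12; y = λ·(7 - 12) - 13 ≡ 2. → (12, 2)
add P: (12, 2) + (14, 14). λ = (14 - 2)/(14 - 12) ≡ 12/2 mod 17. 2⁻¹ ≡ 9 (mod 17) since 2·9 = 18 ≡ 1, so λ ≡ 6.
  x = λ² - 12 - 14 = 36 - 26 ≡ 10; y = λ·(12 - 10) - 2 ≡ 10. → (10, 10)
double: tangent at (10, 10): λ = (3·10² + 13)/(2·10) ≡ 7/3. 3⁻¹ ≡ 6 (mod 17), so λ ≡ 7·6 ≡ 8.
  x = λ² - 10 - 10 = 64 - 20 ≡ 10; y = λ·(10 - 10) - 10 ≡ 7. → (10, 7)
add P: (10, 7) + (14, 14). λ = (14 - 7)/(14 - 10) ≡ 7/4 mod 17. 4⁻¹ ≡ 13 (mod 17), so λ ≡ 6.
  x = λ² - 10 - 14 = 36 - 24 ≡ 12; y = λ·(10 - 12) - 7 ≡ 15. → (12, 15)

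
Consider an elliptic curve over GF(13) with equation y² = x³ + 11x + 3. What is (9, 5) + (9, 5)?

(12, 2)

tangent at (9, 5): λ = (3·9² + 11)/(2·5) ≡ 7/10. 10⁻¹ ≡ 4 (mod 13) since 10·4 = 40 ≡ 1, so λ ≡ 7·4 ≡ 2.
  x = λ² - 9 - 9 = 4 - 18 ≡ 12; y = λ·(9 - 12) - 5 ≡ 2. → (12, 2)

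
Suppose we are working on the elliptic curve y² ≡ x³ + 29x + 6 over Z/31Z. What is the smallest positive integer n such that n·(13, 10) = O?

2P: tangent at (13, 10): λ = (3·13² + 29)/(2·10) ≡ 9/20. 20⁻¹ ≡ 14 (mod 31) since 20·14 = 280 ≡ 1, so λ ≡ 9·14 ≡ 2.
  x = λ² - 13 - 13 = 4 - 26 ≡ 9; y = λ·(13 - 9) - 10 ≡ 29. → (9, 29)
3P: (9, 29) + (13, 10). λ = (10 - 29)/(13 - 9) ≡ 12/4 mod 31. 4⁻¹ ≡ 8 (mod 31) since 4·8 = 32 ≡ 1, so λ ≡ 3.
  x = λ² - 9 - 13 = 9 - 22 ≡ 18; y = λ·(9 - 18) - 29 ≡ 6. → (18, 6)
4P: (18, 6) + (13, 10). λ = (10 - 6)/(13 - 18) ≡ 4/26 mod 31. 26⁻¹ ≡ 6 (mod 31), so λ ≡ 24.
  x = λ² - 18 - 13 = 576 - 31 ≡ 18; y = λ·(18 - 18) - 6 ≡ 25. → (18, 25)
5P: (18, 25) + (13, 10). λ = (10 - 25)/(13 - 18) ≡ 16/26 mod 31. 26⁻¹ ≡ 6 (mod 31) since 26·6 = 156 ≡ 1, so λ ≡ 3.
  x = λ² - 18 - 13 = 9 - 31 ≡ 9; y = λ·(18 - 9) - 25 ≡ 2. → (9, 2)
6P: (9, 2) + (13, 10). λ = (10 - 2)/(13 - 9) ≡ 8/4 mod 31. 4⁻¹ ≡ 8 (mod 31), so λ ≡ 2.
  x = λ² - 9 - 13 = 4 - 22 ≡ 13; y = λ·(9 - 13) - 2 ≡ 21. → (13, 21)
7P: (13, 21) + (13, 10): same x and y₁ ≡ -y₂, so the sum is O.
7P = O, so the order is 7.

7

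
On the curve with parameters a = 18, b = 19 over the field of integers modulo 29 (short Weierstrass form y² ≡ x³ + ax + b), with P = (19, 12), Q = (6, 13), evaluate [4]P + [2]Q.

(27, 2)

First 4P:
Double-and-add on 4 = (100)₂. Start with P = (19, 12) for the leading 1-bit.
double: tangent at (19, 12): λ = (3·19² + 18)/(2·12) ≡ 28/24. 24⁻¹ ≡ 23 (mod 29) since 24·23 = 552 ≡ 1, so λ ≡ 28·23 ≡ 6.
  x = λ² - 19 - 19 = 36 - 38 ≡ 27; y = λ·(19 - 27) - 12 ≡ 27. → (27, 27)
double: tangent at (27, 27): λ = (3·27² + 18)/(2·27) ≡ 1/25. 25⁻¹ ≡ 7 (mod 29) since 25·7 = 175 ≡ 1, so λ ≡ 1·7 ≡ 7.
  x = λ² - 27 - 27 = 49 - 54 ≡ 24; y = λ·(27 - 24) - 27 ≡ 23. → (24, 23)
4P = (24, 23).
Next 2Q:
Repeated addition: build up to 2Q.
2Q: tangent at (6, 13): λ = (3·6² + 18)/(2·13) ≡ 10/26. 26⁻¹ ≡ 19 (mod 29), so λ ≡ 10·19 ≡ 16.
  x = λ² - 6 - 6 = 256 - 12 ≡ 12; y = λ·(6 - 12) - 13 ≡ 7. → (12, 7)
2Q = (12, 7).
Finally 4P + 2Q:
(24, 23) + (12, 7). λ = (7 - 23)/(12 - 24) ≡ 13/17 mod 29. 17⁻¹ ≡ 12 (mod 29), so λ ≡ 11.
  x = λ² - 24 - 12 = 121 - 36 ≡ 27; y = λ·(24 - 27) - 23 ≡ 2. → (27, 2)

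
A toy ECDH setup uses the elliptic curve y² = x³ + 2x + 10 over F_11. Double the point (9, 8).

(7, 2)

tangent at (9, 8): λ = (3·9² + 2)/(2·8) ≡ 3/5. 5⁻¹ ≡ 9 (mod 11), so λ ≡ 3·9 ≡ 5.
  x = λ² - 9 - 9 = 25 - 18 ≡ 7; y = λ·(9 - 7) - 8 ≡ 2. → (7, 2)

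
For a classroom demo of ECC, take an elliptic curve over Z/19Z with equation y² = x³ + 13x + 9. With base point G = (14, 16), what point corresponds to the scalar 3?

O

Repeated addition: build up to 3G.
2G: tangent at (14, 16): λ = (3·14² + 13)/(2·16) ≡ 12/13. 13⁻¹ ≡ 3 (mod 19) since 13·3 = 39 ≡ 1, so λ ≡ 12·3 ≡ 17.
  x = λ² - 14 - 14 = 289 - 28 ≡ 14; y = λ·(14 - 14) - 16 ≡ 3. → (14, 3)
3G: (14, 3) + (14, 16): same x and y₁ ≡ -y₂, so the sum is 𝒪.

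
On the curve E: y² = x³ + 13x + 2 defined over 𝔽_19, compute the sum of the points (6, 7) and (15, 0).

(6, 7) + (15, 0). λ = (0 - 7)/(15 - 6) ≡ 12/9 mod 19. 9⁻¹ ≡ 17 (mod 19) since 9·17 = 153 ≡ 1, so λ ≡ 14.
  x = λ² - 6 - 15 = 196 - 21 ≡ 4; y = λ·(6 - 4) - 7 ≡ 2. → (4, 2)

(4, 2)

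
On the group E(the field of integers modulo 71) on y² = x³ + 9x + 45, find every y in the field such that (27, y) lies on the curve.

x³ + 9x + 45 = 19971 ≡ 20 (mod 71).
Square roots of 20 mod 71: 34 and 37 (since 34² = 1156 ≡ 20).

34, 37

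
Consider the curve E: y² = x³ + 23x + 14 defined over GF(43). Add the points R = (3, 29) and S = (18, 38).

(0, 33)

(3, 29) + (18, 38). λ = (38 - 29)/(18 - 3) ≡ 9/15 mod 43. 15⁻¹ ≡ 23 (mod 43) since 15·23 = 345 ≡ 1, so λ ≡ 35.
  x = λ² - 3 - 18 = 1225 - 21 ≡ 0; y = λ·(3 - 0) - 29 ≡ 33. → (0, 33)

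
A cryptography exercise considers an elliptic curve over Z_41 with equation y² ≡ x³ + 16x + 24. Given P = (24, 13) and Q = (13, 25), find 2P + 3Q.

First 2P:
Repeated addition: build up to 2P.
2P: tangent at (24, 13): λ = (3·24² + 16)/(2·13) ≡ 22/26. 26⁻¹ ≡ 30 (mod 41), so λ ≡ 22·30 ≡ 4.
  x = λ² - 24 - 24 = 16 - 48 ≡ 9; y = λ·(24 - 9) - 13 ≡ 6. → (9, 6)
2P = (9, 6).
Next 3Q:
Repeated addition: build up to 3Q.
2Q: tangent at (13, 25): λ = (3·13² + 16)/(2·25) ≡ 31/9. 9⁻¹ ≡ 32 (mod 41), so λ ≡ 31·32 ≡ 8.
  x = λ² - 13 - 13 = 64 - 26 ≡ 38; y = λ·(13 - 38) - 25 ≡ 21. → (38, 21)
3Q: (38, 21) + (13, 25). λ = (25 - 21)/(13 - 38) ≡ 4/16 mod 41. 16⁻¹ ≡ 18 (mod 41) since 16·18 = 288 ≡ 1, so λ ≡ 31.
  x = λ² - 38 - 13 = 961 - 51 ≡ 8; y = λ·(38 - 8) - 21 ≡ 7. → (8, 7)
3Q = (8, 7).
Finally 2P + 3Q:
(9, 6) + (8, 7). λ = (7 - 6)/(8 - 9) ≡ 1/40 mod 41. 40⁻¹ ≡ 40 (mod 41), so λ ≡ 40.
  x = λ² - 9 - 8 = 1600 - 17 ≡ 25; y = λ·(9 - 25) - 6 ≡ 10. → (25, 10)

(25, 10)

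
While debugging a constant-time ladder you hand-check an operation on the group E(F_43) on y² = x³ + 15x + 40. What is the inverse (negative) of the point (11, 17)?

(11, 26)

-(11, 17) = (11, -17 mod 43) = (11, 26).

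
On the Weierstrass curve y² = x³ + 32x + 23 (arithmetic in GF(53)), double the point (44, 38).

tangent at (44, 38): λ = (3·44² + 32)/(2·38) ≡ 10/23. 23⁻¹ ≡ 30 (mod 53), so λ ≡ 10·30 ≡ 35.
  x = λ² - 44 - 44 = 1225 - 88 ≡ 24; y = λ·(44 - 24) - 38 ≡ 26. → (24, 26)

(24, 26)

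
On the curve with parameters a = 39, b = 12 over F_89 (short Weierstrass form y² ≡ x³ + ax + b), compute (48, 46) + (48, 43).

O

The two points share x = 48 and their y-coordinates satisfy 46 + 43 ≡ 0 (mod 89), so they are inverses. Their sum is O.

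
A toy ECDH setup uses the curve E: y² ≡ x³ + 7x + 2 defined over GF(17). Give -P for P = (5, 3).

-(5, 3) = (5, -3 mod 17) = (5, 14).

(5, 14)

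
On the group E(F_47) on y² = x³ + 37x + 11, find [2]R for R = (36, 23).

tangent at (36, 23): λ = (3·36² + 37)/(2·23) ≡ 24/46. 46⁻¹ ≡ 46 (mod 47) since 46·46 = 2116 ≡ 1, so λ ≡ 24·46 ≡ 23.
  x = λ² - 36 - 36 = 529 - 72 ≡ 34; y = λ·(36 - 34) - 23 ≡ 23. → (34, 23)

(34, 23)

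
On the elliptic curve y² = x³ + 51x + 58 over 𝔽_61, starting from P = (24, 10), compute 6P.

Double-and-add on 6 = (110)₂. Start with P = (24, 10) for the leading 1-bit.
double: tangent at (24, 10): λ = (3·24² + 51)/(2·10) ≡ 10/20. 20⁻¹ ≡ 58 (mod 61) since 20·58 = 1160 ≡ 1, so λ ≡ 10·58 ≡ 31.
  x = λ² - 24 - 24 = 961 - 48 ≡ 59; y = λ·(24 - 59) - 10 ≡ 3. → (59, 3)
add P: (59, 3) + (24, 10). λ = (10 - 3)/(24 - 59) ≡ 7/26 mod 61. 26⁻¹ ≡ 54 (mod 61) since 26·54 = 1404 ≡ 1, so λ ≡ 12.
  x = λ² - 59 - 24 = 144 - 83 ≡ 0; y = λ·(59 - 0) - 3 ≡ 34. → (0, 34)
double: tangent at (0, 34): λ = (3·0² + 51)/(2·34) ≡ 51/7. 7⁻¹ ≡ 35 (mod 61), so λ ≡ 51·35 ≡ 16.
  x = λ² - 0 - 0 = 256 - 0 ≡ 12; y = λ·(0 - 12) - 34 ≡ 18. → (12, 18)

(12, 18)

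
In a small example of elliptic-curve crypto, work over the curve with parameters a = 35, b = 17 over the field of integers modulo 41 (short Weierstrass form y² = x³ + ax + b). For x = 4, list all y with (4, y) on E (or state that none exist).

4, 37

x³ + 35x + 17 = 221 ≡ 16 (mod 41).
Square roots of 16 mod 41: 4 and 37 (since 4² = 16 ≡ 16).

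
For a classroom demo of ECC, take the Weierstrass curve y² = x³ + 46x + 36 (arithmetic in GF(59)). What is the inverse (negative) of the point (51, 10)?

-(51, 10) = (51, -10 mod 59) = (51, 49).

(51, 49)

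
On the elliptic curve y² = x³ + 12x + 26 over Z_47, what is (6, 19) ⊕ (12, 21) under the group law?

(3, 29)

(6, 19) + (12, 21). λ = (21 - 19)/(12 - 6) ≡ 2/6 mod 47. 6⁻¹ ≡ 8 (mod 47) since 6·8 = 48 ≡ 1, so λ ≡ 16.
  x = λ² - 6 - 12 = 256 - 18 ≡ 3; y = λ·(6 - 3) - 19 ≡ 29. → (3, 29)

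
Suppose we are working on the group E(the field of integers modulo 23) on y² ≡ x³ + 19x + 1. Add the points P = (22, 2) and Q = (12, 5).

(16, 10)

(22, 2) + (12, 5). λ = (5 - 2)/(12 - 22) ≡ 3/13 mod 23. 13⁻¹ ≡ 16 (mod 23), so λ ≡ 2.
  x = λ² - 22 - 12 = 4 - 34 ≡ 16; y = λ·(22 - 16) - 2 ≡ 10. → (16, 10)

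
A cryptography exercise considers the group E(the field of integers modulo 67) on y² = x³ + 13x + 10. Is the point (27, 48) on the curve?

y² = 48² ≡ 26; x³ + 13x + 10 = 20044 ≡ 11 (mod 67). 26 ≠ 11.

no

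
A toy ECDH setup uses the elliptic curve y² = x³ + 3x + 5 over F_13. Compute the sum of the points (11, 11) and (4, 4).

(12, 1)

(11, 11) + (4, 4). λ = (4 - 11)/(4 - 11) ≡ 6/6 mod 13. 6⁻¹ ≡ 11 (mod 13), so λ ≡ 1.
  x = λ² - 11 - 4 = 1 - 15 ≡ 12; y = λ·(11 - 12) - 11 ≡ 1. → (12, 1)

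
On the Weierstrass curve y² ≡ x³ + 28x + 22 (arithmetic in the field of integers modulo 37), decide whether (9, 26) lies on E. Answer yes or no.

y² = 26² ≡ 10; x³ + 28x + 22 = 1003 ≡ 4 (mod 37). 10 ≠ 4.

no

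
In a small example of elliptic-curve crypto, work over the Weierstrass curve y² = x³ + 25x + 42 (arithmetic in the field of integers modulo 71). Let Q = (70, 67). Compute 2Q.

tangent at (70, 67): λ = (3·70² + 25)/(2·67) ≡ 28/63. 63⁻¹ ≡ 62 (mod 71) since 63·62 = 3906 ≡ 1, so λ ≡ 28·62 ≡ 32.
  x = λ² - 70 - 70 = 1024 - 140 ≡ 32; y = λ·(70 - 32) - 67 ≡ 13. → (32, 13)

(32, 13)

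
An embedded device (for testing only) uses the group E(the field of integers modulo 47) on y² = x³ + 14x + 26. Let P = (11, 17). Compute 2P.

tangent at (11, 17): λ = (3·11² + 14)/(2·17) ≡ 1/34. 34⁻¹ ≡ 18 (mod 47), so λ ≡ 1·18 ≡ 18.
  x = λ² - 11 - 11 = 324 - 22 ≡ 20; y = λ·(11 - 20) - 17 ≡ 9. → (20, 9)

(20, 9)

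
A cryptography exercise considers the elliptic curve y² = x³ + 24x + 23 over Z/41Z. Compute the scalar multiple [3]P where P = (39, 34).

(3, 32)

Repeated addition: build up to 3P.
2P: tangent at (39, 34): λ = (3·39² + 24)/(2·34) ≡ 36/27. 27⁻¹ ≡ 38 (mod 41) since 27·38 = 1026 ≡ 1, so λ ≡ 36·38 ≡ 15.
  x = λ² - 39 - 39 = 225 - 78 ≡ 24; y = λ·(39 - 24) - 34 ≡ 27. → (24, 27)
3P: (24, 27) + (39, 34). λ = (34 - 27)/(39 - 24) ≡ 7/15 mod 41. 15⁻¹ ≡ 11 (mod 41), so λ ≡ 36.
  x = λ² - 24 - 39 = 1296 - 63 ≡ 3; y = λ·(24 - 3) - 27 ≡ 32. → (3, 32)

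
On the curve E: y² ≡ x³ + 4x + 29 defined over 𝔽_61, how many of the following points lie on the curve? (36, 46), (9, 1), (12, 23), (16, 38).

(36, 46): 46² ≡ 42, rhs ≡ 42 → on.
(9, 1): 1² ≡ 1, rhs ≡ 1 → on.
(12, 23): 23² ≡ 41, rhs ≡ 36 → off.
(16, 38): 38² ≡ 41, rhs ≡ 41 → on.

3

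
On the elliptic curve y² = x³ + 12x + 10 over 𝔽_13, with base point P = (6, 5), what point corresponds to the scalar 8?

Repeated addition: build up to 8P.
2P: tangent at (6, 5): λ = (3·6² + 12)/(2·5) ≡ 3/10. 10⁻¹ ≡ 4 (mod 13) since 10·4 = 40 ≡ 1, so λ ≡ 3·4 ≡ 12.
  x = λ² - 6 - 6 = 144 - 12 ≡ 2; y = λ·(6 - 2) - 5 ≡ 4. → (2, 4)
3P: (2, 4) + (6, 5). λ = (5 - 4)/(6 - 2) ≡ 1/4 mod 13. 4⁻¹ ≡ 10 (mod 13), so λ ≡ 10.
  x = λ² - 2 - 6 = 100 - 8 ≡ 1; y = λ·(2 - 1) - 4 ≡ 6. → (1, 6)
4P: (1, 6) + (6, 5). λ = (5 - 6)/(6 - 1) ≡ 12/5 mod 13. 5⁻¹ ≡ 8 (mod 13) since 5·8 = 40 ≡ 1, so λ ≡ 5.
  x = λ² - 1 - 6 = 25 - 7 ≡ 5; y = λ·(1 - 5) - 6 ≡ 0. → (5, 0)
5P: (5, 0) + (6, 5). λ = (5 - 0)/(6 - 5) ≡ 5/1 mod 13. 1⁻¹ ≡ 1 (mod 13) since 1·1 = 1 ≡ 1, so λ ≡ 5.
  x = λ² - 5 - 6 = 25 - 11 ≡ 1; y = λ·(5 - 1) - 0 ≡ 7. → (1, 7)
6P: (1, 7) + (6, 5). λ = (5 - 7)/(6 - 1) ≡ 11/5 mod 13. 5⁻¹ ≡ 8 (mod 13) since 5·8 = 40 ≡ 1, so λ ≡ 10.
  x = λ² - 1 - 6 = 100 - 7 ≡ 2; y = λ·(1 - 2) - 7 ≡ 9. → (2, 9)
7P: (2, 9) + (6, 5). λ = (5 - 9)/(6 - 2) ≡ 9/4 mod 13. 4⁻¹ ≡ 10 (mod 13), so λ ≡ 12.
  x = λ² - 2 - 6 = 144 - 8 ≡ 6; y = λ·(2 - 6) - 9 ≡ 8. → (6, 8)
8P: (6, 8) + (6, 5): same x and y₁ ≡ -y₂, so the sum is O.

O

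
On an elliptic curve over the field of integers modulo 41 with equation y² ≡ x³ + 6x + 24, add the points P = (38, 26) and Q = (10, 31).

(38, 26) + (10, 31). λ = (31 - 26)/(10 - 38) ≡ 5/13 mod 41. 13⁻¹ ≡ 19 (mod 41), so λ ≡ 13.
  x = λ² - 38 - 10 = 169 - 48 ≡ 39; y = λ·(38 - 39) - 26 ≡ 2. → (39, 2)

(39, 2)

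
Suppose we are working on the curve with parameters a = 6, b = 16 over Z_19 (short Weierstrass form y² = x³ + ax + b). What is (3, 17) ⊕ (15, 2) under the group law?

(18, 16)

(3, 17) + (15, 2). λ = (2 - 17)/(15 - 3) ≡ 4/12 mod 19. 12⁻¹ ≡ 8 (mod 19), so λ ≡ 13.
  x = λ² - 3 - 15 = 169 - 18 ≡ 18; y = λ·(3 - 18) - 17 ≡ 16. → (18, 16)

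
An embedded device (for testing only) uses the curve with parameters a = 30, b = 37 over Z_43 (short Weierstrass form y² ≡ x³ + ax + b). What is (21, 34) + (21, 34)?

(24, 41)

tangent at (21, 34): λ = (3·21² + 30)/(2·34) ≡ 20/25. 25⁻¹ ≡ 31 (mod 43) since 25·31 = 775 ≡ 1, so λ ≡ 20·31 ≡ 18.
  x = λ² - 21 - 21 = 324 - 42 ≡ 24; y = λ·(21 - 24) - 34 ≡ 41. → (24, 41)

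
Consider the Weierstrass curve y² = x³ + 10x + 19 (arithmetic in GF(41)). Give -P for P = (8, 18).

-(8, 18) = (8, -18 mod 41) = (8, 23).

(8, 23)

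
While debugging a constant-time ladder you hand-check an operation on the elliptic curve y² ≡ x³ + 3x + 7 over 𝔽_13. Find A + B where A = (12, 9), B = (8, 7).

(12, 9) + (8, 7). λ = (7 - 9)/(8 - 12) ≡ 11/9 mod 13. 9⁻¹ ≡ 3 (mod 13), so λ ≡ 7.
  x = λ² - 12 - 8 = 49 - 20 ≡ 3; y = λ·(12 - 3) - 9 ≡ 2. → (3, 2)

(3, 2)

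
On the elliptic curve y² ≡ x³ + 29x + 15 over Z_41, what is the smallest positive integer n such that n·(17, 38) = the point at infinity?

2P: tangent at (17, 38): λ = (3·17² + 29)/(2·38) ≡ 35/35. 35⁻¹ ≡ 34 (mod 41), so λ ≡ 35·34 ≡ 1.
  x = λ² - 17 - 17 = 1 - 34 ≡ 8; y = λ·(17 - 8) - 38 ≡ 12. → (8, 12)
3P: (8, 12) + (17, 38). λ = (38 - 12)/(17 - 8) ≡ 26/9 mod 41. 9⁻¹ ≡ 32 (mod 41), so λ ≡ 12.
  x = λ² - 8 - 17 = 144 - 25 ≡ 37; y = λ·(8 - 37) - 12 ≡ 9. → (37, 9)
4P: (37, 9) + (17, 38). λ = (38 - 9)/(17 - 37) ≡ 29/21 mod 41. 21⁻¹ ≡ 2 (mod 41), so λ ≡ 17.
  x = λ² - 37 - 17 = 289 - 54 ≡ 30; y = λ·(37 - 30) - 9 ≡ 28. → (30, 28)
5P: (30, 28) + (17, 38). λ = (38 - 28)/(17 - 30) ≡ 10/28 mod 41. 28⁻¹ ≡ 22 (mod 41), so λ ≡ 15.
  x = λ² - 30 - 17 = 225 - 47 ≡ 14; y = λ·(30 - 14) - 28 ≡ 7. → (14, 7)
6P: (14, 7) + (17, 38). λ = (38 - 7)/(17 - 14) ≡ 31/3 mod 41. 3⁻¹ ≡ 14 (mod 41), so λ ≡ 24.
  x = λ² - 14 - 17 = 576 - 31 ≡ 12; y = λ·(14 - 12) - 7 ≡ 0. → (12, 0)
7P: (12, 0) + (17, 38). λ = (38 - 0)/(17 - 12) ≡ 38/5 mod 41. 5⁻¹ ≡ 33 (mod 41), so λ ≡ 24.
  x = λ² - 12 - 17 = 576 - 29 ≡ 14; y = λ·(12 - 14) - 0 ≡ 34. → (14, 34)
8P: (14, 34) + (17, 38). λ = (38 - 34)/(17 - 14) ≡ 4/3 mod 41. 3⁻¹ ≡ 14 (mod 41) since 3·14 = 42 ≡ 1, so λ ≡ 15.
  x = λ² - 14 - 17 = 225 - 31 ≡ 30; y = λ·(14 - 30) - 34 ≡ 13. → (30, 13)
9P: (30, 13) + (17, 38). λ = (38 - 13)/(17 - 30) ≡ 25/28 mod 41. 28⁻¹ ≡ 22 (mod 41), so λ ≡ 17.
  x = λ² - 30 - 17 = 289 - 47 ≡ 37; y = λ·(30 - 37) - 13 ≡ 32. → (37, 32)
10P: (37, 32) + (17, 38). λ = (38 - 32)/(17 - 37) ≡ 6/21 mod 41. 21⁻¹ ≡ 2 (mod 41) since 21·2 = 42 ≡ 1, so λ ≡ 12.
  x = λ² - 37 - 17 = 144 - 54 ≡ 8; y = λ·(37 - 8) - 32 ≡ 29. → (8, 29)
11P: (8, 29) + (17, 38). λ = (38 - 29)/(17 - 8) ≡ 9/9 mod 41. 9⁻¹ ≡ 32 (mod 41) since 9·32 = 288 ≡ 1, so λ ≡ 1.
  x = λ² - 8 - 17 = 1 - 25 ≡ 17; y = λ·(8 - 17) - 29 ≡ 3. → (17, 3)
12P: (17, 3) + (17, 38): same x and y₁ ≡ -y₂, so the sum is the point at infinity.
12P = the point at infinity, so the order is 12.

12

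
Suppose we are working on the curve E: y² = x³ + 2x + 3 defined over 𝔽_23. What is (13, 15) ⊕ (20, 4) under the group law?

(15, 21)

(13, 15) + (20, 4). λ = (4 - 15)/(20 - 13) ≡ 12/7 mod 23. 7⁻¹ ≡ 10 (mod 23), so λ ≡ 5.
  x = λ² - 13 - 20 = 25 - 33 ≡ 15; y = λ·(13 - 15) - 15 ≡ 21. → (15, 21)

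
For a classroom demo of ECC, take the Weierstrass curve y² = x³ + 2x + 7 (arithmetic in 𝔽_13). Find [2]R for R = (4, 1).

tangent at (4, 1): λ = (3·4² + 2)/(2·1) ≡ 11/2. 2⁻¹ ≡ 7 (mod 13) since 2·7 = 14 ≡ 1, so λ ≡ 11·7 ≡ 12.
  x = λ² - 4 - 4 = 144 - 8 ≡ 6; y = λ·(4 - 6) - 1 ≡ 1. → (6, 1)

(6, 1)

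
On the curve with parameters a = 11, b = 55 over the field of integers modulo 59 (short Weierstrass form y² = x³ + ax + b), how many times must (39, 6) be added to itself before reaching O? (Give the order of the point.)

9

2P: tangent at (39, 6): λ = (3·39² + 11)/(2·6) ≡ 31/12. 12⁻¹ ≡ 5 (mod 59), so λ ≡ 31·5 ≡ 37.
  x = λ² - 39 - 39 = 1369 - 78 ≡ 52; y = λ·(39 - 52) - 6 ≡ 44. → (52, 44)
3P: (52, 44) + (39, 6). λ = (6 - 44)/(39 - 52) ≡ 21/46 mod 59. 46⁻¹ ≡ 9 (mod 59) since 46·9 = 414 ≡ 1, so λ ≡ 12.
  x = λ² - 52 - 39 = 144 - 91 ≡ 53; y = λ·(52 - 53) - 44 ≡ 3. → (53, 3)
4P: (53, 3) + (39, 6). λ = (6 - 3)/(39 - 53) ≡ 3/45 mod 59. 45⁻¹ ≡ 21 (mod 59), so λ ≡ 4.
  x = λ² - 53 - 39 = 16 - 92 ≡ 42; y = λ·(53 - 42) - 3 ≡ 41. → (42, 41)
5P: (42, 41) + (39, 6). λ = (6 - 41)/(39 - 42) ≡ 24/56 mod 59. 56⁻¹ ≡ 39 (mod 59), so λ ≡ 51.
  x = λ² - 42 - 39 = 2601 - 81 ≡ 42; y = λ·(42 - 42) - 41 ≡ 18. → (42, 18)
6P: (42, 18) + (39, 6). λ = (6 - 18)/(39 - 42) ≡ 47/56 mod 59. 56⁻¹ ≡ 39 (mod 59) since 56·39 = 2184 ≡ 1, so λ ≡ 4.
  x = λ² - 42 - 39 = 16 - 81 ≡ 53; y = λ·(42 - 53) - 18 ≡ 56. → (53, 56)
7P: (53, 56) + (39, 6). λ = (6 - 56)/(39 - 53) ≡ 9/45 mod 59. 45⁻¹ ≡ 21 (mod 59), so λ ≡ 12.
  x = λ² - 53 - 39 = 144 - 92 ≡ 52; y = λ·(53 - 52) - 56 ≡ 15. → (52, 15)
8P: (52, 15) + (39, 6). λ = (6 - 15)/(39 - 52) ≡ 50/46 mod 59. 46⁻¹ ≡ 9 (mod 59) since 46·9 = 414 ≡ 1, so λ ≡ 37.
  x = λ² - 52 - 39 = 1369 - 91 ≡ 39; y = λ·(52 - 39) - 15 ≡ 53. → (39, 53)
9P: (39, 53) + (39, 6): same x and y₁ ≡ -y₂, so the sum is O.
9P = O, so the order is 9.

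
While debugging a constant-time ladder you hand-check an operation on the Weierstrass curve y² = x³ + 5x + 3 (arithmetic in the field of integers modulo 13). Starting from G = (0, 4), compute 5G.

Double-and-add on 5 = (101)₂. Start with G = (0, 4) for the leading 1-bit.
double: tangent at (0, 4): λ = (3·0² + 5)/(2·4) ≡ 5/8. 8⁻¹ ≡ 5 (mod 13), so λ ≡ 5·5 ≡ 12.
  x = λ² - 0 - 0 = 144 - 0 ≡ 1; y = λ·(0 - 1) - 4 ≡ 10. → (1, 10)
double: tangent at (1, 10): λ = (3·1² + 5)/(2·10) ≡ 8/7. 7⁻¹ ≡ 2 (mod 13), so λ ≡ 8·2 ≡ 3.
  x = λ² - 1 - 1 = 9 - 2 ≡ 7; y = λ·(1 - 7) - 10 ≡ 11. → (7, 11)
add G: (7, 11) + (0, 4). λ = (4 - 11)/(0 - 7) ≡ 6/6 mod 13. 6⁻¹ ≡ 11 (mod 13) since 6·11 = 66 ≡ 1, so λ ≡ 1.
  x = λ² - 7 - 0 = 1 - 7 ≡ 7; y = λ·(7 - 7) - 11 ≡ 2. → (7, 2)

(7, 2)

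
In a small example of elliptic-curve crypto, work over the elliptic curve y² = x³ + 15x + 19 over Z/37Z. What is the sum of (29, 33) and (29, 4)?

O

The two points share x = 29 and their y-coordinates satisfy 33 + 4 ≡ 0 (mod 37), so they are inverses. Their sum is O.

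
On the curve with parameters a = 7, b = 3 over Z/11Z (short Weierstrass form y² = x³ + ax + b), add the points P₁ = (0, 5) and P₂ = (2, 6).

(1, 0)

(0, 5) + (2, 6). λ = (6 - 5)/(2 - 0) ≡ 1/2 mod 11. 2⁻¹ ≡ 6 (mod 11) since 2·6 = 12 ≡ 1, so λ ≡ 6.
  x = λ² - 0 - 2 = 36 - 2 ≡ 1; y = λ·(0 - 1) - 5 ≡ 0. → (1, 0)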